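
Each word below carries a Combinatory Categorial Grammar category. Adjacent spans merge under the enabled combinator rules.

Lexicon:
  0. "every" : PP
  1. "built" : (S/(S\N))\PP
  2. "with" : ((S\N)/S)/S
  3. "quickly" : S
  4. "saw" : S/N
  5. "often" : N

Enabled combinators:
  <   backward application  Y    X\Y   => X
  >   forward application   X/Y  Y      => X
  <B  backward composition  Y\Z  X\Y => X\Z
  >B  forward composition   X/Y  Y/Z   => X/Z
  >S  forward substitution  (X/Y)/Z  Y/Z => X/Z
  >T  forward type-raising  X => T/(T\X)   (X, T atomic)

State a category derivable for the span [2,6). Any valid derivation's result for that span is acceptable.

[0,6] S   >
  [0,2] S/(S\N)   <
    [0,1] "every" : PP
    [1,2] "built" : (S/(S\N))\PP
  [2,6] S\N   >
    [2,4] (S\N)/S   >
      [2,3] "with" : ((S\N)/S)/S
      [3,4] "quickly" : S
    [4,6] S   >
      [4,5] "saw" : S/N
      [5,6] "often" : N

S\N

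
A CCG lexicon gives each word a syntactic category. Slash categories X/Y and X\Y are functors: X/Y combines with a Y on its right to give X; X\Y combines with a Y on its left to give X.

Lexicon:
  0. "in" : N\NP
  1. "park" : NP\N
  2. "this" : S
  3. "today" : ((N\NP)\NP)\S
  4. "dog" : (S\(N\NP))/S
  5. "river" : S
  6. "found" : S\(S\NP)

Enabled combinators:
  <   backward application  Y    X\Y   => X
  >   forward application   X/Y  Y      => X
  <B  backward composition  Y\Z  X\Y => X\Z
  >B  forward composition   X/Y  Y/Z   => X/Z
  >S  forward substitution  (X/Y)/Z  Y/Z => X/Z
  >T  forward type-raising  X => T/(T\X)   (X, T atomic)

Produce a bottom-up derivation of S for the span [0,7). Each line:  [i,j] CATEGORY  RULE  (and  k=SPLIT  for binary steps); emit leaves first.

[0,1] N\NP  lex  "in"
[1,2] NP\N  lex  "park"
[2,3] S  lex  "this"
[3,4] ((N\NP)\NP)\S  lex  "today"
[2,4] (N\NP)\NP  <  k=3
[4,5] (S\(N\NP))/S  lex  "dog"
[5,6] S  lex  "river"
[4,6] S\(N\NP)  >  k=5
[2,6] S\NP  <B  k=4
[1,6] S\N  <B  k=2
[0,6] S\NP  <B  k=1
[6,7] S\(S\NP)  lex  "found"
[0,7] S  <  k=6

[0,7] S   <
  [0,6] S\NP   <B
    [0,1] "in" : N\NP
    [1,6] S\N   <B
      [1,2] "park" : NP\N
      [2,6] S\NP   <B
        [2,4] (N\NP)\NP   <
          [2,3] "this" : S
          [3,4] "today" : ((N\NP)\NP)\S
        [4,6] S\(N\NP)   >
          [4,5] "dog" : (S\(N\NP))/S
          [5,6] "river" : S
  [6,7] "found" : S\(S\NP)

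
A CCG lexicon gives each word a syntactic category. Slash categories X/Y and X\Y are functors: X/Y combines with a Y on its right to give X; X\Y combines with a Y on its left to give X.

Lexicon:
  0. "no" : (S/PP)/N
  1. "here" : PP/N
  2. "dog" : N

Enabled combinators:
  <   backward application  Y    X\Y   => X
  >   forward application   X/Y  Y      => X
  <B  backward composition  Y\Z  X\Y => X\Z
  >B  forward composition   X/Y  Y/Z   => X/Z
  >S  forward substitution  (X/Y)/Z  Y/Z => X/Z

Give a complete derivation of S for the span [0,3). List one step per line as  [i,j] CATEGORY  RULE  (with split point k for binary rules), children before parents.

[0,1] (S/PP)/N  lex  "no"
[1,2] PP/N  lex  "here"
[0,2] S/N  >S  k=1
[2,3] N  lex  "dog"
[0,3] S  >  k=2

[0,3] S   >
  [0,2] S/N   >S
    [0,1] "no" : (S/PP)/N
    [1,2] "here" : PP/N
  [2,3] "dog" : N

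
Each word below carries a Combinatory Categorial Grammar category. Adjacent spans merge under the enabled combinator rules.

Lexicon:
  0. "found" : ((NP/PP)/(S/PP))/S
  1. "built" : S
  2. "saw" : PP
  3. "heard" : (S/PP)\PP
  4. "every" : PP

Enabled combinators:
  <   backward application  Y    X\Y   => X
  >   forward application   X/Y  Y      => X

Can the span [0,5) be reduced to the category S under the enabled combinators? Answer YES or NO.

((NP/PP)/(S/PP))/S S PP (S/PP)\PP PP
CKY chart[0,5] = {NP}; S ∉ chart

NO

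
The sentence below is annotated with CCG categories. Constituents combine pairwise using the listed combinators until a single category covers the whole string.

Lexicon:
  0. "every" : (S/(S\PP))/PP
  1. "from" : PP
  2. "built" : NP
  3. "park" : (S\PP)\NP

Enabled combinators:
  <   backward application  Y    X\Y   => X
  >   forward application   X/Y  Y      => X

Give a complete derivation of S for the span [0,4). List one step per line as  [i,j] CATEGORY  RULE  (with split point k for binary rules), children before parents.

[0,1] (S/(S\PP))/PP  lex  "every"
[1,2] PP  lex  "from"
[0,2] S/(S\PP)  >  k=1
[2,3] NP  lex  "built"
[3,4] (S\PP)\NP  lex  "park"
[2,4] S\PP  <  k=3
[0,4] S  >  k=2

[0,4] S   >
  [0,2] S/(S\PP)   >
    [0,1] "every" : (S/(S\PP))/PP
    [1,2] "from" : PP
  [2,4] S\PP   <
    [2,3] "built" : NP
    [3,4] "park" : (S\PP)\NP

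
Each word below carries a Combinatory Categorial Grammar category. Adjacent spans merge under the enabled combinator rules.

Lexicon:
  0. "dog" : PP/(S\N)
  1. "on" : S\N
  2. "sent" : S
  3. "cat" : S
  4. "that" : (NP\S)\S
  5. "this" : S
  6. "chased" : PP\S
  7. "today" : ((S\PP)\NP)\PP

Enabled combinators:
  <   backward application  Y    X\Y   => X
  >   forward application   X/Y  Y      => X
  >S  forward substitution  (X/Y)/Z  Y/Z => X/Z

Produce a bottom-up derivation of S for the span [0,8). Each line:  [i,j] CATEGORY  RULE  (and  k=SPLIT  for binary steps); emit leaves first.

[0,8] S   <
  [0,2] PP   >
    [0,1] "dog" : PP/(S\N)
    [1,2] "on" : S\N
  [2,8] S\PP   <
    [2,5] NP   <
      [2,3] "sent" : S
      [3,5] NP\S   <
        [3,4] "cat" : S
        [4,5] "that" : (NP\S)\S
    [5,8] (S\PP)\NP   <
      [5,7] PP   <
        [5,6] "this" : S
        [6,7] "chased" : PP\S
      [7,8] "today" : ((S\PP)\NP)\PP

[0,1] PP/(S\N)  lex  "dog"
[1,2] S\N  lex  "on"
[0,2] PP  >  k=1
[2,3] S  lex  "sent"
[3,4] S  lex  "cat"
[4,5] (NP\S)\S  lex  "that"
[3,5] NP\S  <  k=4
[2,5] NP  <  k=3
[5,6] S  lex  "this"
[6,7] PP\S  lex  "chased"
[5,7] PP  <  k=6
[7,8] ((S\PP)\NP)\PP  lex  "today"
[5,8] (S\PP)\NP  <  k=7
[2,8] S\PP  <  k=5
[0,8] S  <  k=2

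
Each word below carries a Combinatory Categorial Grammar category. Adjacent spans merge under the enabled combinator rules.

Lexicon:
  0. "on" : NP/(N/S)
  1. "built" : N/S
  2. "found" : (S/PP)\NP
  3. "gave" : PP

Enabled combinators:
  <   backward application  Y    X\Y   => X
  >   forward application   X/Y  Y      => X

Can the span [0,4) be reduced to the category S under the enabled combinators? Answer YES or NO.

YES

[0,4] S   >
  [0,3] S/PP   <
    [0,2] NP   >
      [0,1] "on" : NP/(N/S)
      [1,2] "built" : N/S
    [2,3] "found" : (S/PP)\NP
  [3,4] "gave" : PP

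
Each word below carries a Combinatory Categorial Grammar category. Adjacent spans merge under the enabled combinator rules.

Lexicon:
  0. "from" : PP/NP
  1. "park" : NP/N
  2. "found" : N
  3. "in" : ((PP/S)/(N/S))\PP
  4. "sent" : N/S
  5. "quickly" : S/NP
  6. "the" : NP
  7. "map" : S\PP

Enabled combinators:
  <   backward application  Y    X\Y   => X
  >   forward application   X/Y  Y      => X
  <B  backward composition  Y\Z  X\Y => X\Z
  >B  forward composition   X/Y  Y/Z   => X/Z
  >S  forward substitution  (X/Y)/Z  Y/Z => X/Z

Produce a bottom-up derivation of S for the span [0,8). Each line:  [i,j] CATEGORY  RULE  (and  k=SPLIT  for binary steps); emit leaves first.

[0,8] S   <
  [0,7] PP   >
    [0,5] PP/S   >
      [0,4] (PP/S)/(N/S)   <
        [0,3] PP   >
          [0,2] PP/N   >B
            [0,1] "from" : PP/NP
            [1,2] "park" : NP/N
          [2,3] "found" : N
        [3,4] "in" : ((PP/S)/(N/S))\PP
      [4,5] "sent" : N/S
    [5,7] S   >
      [5,6] "quickly" : S/NP
      [6,7] "the" : NP
  [7,8] "map" : S\PP

[0,1] PP/NP  lex  "from"
[1,2] NP/N  lex  "park"
[0,2] PP/N  >B  k=1
[2,3] N  lex  "found"
[0,3] PP  >  k=2
[3,4] ((PP/S)/(N/S))\PP  lex  "in"
[0,4] (PP/S)/(N/S)  <  k=3
[4,5] N/S  lex  "sent"
[0,5] PP/S  >  k=4
[5,6] S/NP  lex  "quickly"
[6,7] NP  lex  "the"
[5,7] S  >  k=6
[0,7] PP  >  k=5
[7,8] S\PP  lex  "map"
[0,8] S  <  k=7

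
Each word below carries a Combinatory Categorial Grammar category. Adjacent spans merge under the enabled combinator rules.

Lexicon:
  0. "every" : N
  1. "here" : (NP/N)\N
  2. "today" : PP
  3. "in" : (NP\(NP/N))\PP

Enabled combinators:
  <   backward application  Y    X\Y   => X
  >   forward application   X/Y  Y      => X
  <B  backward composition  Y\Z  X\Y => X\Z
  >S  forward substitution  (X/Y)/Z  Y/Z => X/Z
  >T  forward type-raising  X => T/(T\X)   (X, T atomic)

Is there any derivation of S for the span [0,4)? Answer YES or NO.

NO

N (NP/N)\N PP (NP\(NP/N))\PP
CKY chart[0,4] = {N/(N\NP), NP, NP/(NP\NP), PP/(PP\NP), S/(S\NP)}; S ∉ chart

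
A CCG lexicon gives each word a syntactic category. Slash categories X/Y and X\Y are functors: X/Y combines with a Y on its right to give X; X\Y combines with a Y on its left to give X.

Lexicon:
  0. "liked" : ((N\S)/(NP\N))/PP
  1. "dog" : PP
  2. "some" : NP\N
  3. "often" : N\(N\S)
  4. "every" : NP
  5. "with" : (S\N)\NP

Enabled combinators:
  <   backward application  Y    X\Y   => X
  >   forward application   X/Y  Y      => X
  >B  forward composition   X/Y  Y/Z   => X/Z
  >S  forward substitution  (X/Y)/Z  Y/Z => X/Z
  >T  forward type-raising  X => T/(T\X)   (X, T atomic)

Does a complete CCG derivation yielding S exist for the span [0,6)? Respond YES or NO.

[0,6] S   <
  [0,4] N   <
    [0,3] N\S   >
      [0,2] (N\S)/(NP\N)   >
        [0,1] "liked" : ((N\S)/(NP\N))/PP
        [1,2] "dog" : PP
      [2,3] "some" : NP\N
    [3,4] "often" : N\(N\S)
  [4,6] S\N   <
    [4,5] "every" : NP
    [5,6] "with" : (S\N)\NP

YES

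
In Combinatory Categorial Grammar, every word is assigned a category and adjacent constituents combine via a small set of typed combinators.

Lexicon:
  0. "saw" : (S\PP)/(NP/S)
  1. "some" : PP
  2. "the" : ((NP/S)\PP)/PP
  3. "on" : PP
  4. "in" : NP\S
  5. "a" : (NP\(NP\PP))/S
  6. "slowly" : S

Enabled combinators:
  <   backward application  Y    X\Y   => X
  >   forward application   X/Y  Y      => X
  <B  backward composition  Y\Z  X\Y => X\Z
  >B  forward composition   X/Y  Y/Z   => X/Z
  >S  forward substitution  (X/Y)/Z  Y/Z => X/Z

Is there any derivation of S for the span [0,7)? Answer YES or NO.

(S\PP)/(NP/S) PP ((NP/S)\PP)/PP PP NP\S (NP\(NP\PP))/S S
CKY chart[0,7] = {NP}; S ∉ chart

NO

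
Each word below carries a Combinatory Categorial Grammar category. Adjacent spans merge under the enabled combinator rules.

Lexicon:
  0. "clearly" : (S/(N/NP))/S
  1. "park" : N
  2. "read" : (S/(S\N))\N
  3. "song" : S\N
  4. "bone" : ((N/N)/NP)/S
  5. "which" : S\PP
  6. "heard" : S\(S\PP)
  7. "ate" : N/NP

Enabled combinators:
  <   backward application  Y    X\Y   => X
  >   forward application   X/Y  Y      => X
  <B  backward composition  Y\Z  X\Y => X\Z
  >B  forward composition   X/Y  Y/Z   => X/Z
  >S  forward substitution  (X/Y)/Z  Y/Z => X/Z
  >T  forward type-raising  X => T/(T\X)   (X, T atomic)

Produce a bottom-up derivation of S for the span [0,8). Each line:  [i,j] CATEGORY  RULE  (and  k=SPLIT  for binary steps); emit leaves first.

[0,1] (S/(N/NP))/S  lex  "clearly"
[1,2] N  lex  "park"
[2,3] (S/(S\N))\N  lex  "read"
[1,3] S/(S\N)  <  k=2
[3,4] S\N  lex  "song"
[1,4] S  >  k=3
[0,4] S/(N/NP)  >  k=1
[4,5] ((N/N)/NP)/S  lex  "bone"
[5,6] S\PP  lex  "which"
[6,7] S\(S\PP)  lex  "heard"
[5,7] S  <  k=6
[4,7] (N/N)/NP  >  k=5
[7,8] N/NP  lex  "ate"
[4,8] N/NP  >S  k=7
[0,8] S  >  k=4

[0,8] S   >
  [0,4] S/(N/NP)   >
    [0,1] "clearly" : (S/(N/NP))/S
    [1,4] S   >
      [1,3] S/(S\N)   <
        [1,2] "park" : N
        [2,3] "read" : (S/(S\N))\N
      [3,4] "song" : S\N
  [4,8] N/NP   >S
    [4,7] (N/N)/NP   >
      [4,5] "bone" : ((N/N)/NP)/S
      [5,7] S   <
        [5,6] "which" : S\PP
        [6,7] "heard" : S\(S\PP)
    [7,8] "ate" : N/NP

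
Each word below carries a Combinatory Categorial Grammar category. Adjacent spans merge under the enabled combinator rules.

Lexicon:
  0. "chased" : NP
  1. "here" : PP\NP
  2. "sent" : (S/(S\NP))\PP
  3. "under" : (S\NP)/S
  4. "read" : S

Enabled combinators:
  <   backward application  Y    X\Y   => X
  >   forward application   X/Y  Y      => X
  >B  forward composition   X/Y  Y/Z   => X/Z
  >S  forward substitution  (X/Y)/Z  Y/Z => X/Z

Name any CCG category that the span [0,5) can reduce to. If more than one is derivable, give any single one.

S

[0,5] S   >
  [0,3] S/(S\NP)   <
    [0,2] PP   <
      [0,1] "chased" : NP
      [1,2] "here" : PP\NP
    [2,3] "sent" : (S/(S\NP))\PP
  [3,5] S\NP   >
    [3,4] "under" : (S\NP)/S
    [4,5] "read" : S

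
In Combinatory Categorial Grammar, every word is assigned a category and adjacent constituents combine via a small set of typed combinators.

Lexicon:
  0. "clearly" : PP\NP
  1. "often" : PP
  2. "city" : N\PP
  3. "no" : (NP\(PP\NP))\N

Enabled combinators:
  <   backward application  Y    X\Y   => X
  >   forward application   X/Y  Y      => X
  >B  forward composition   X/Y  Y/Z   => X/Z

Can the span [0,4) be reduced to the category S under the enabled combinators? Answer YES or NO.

PP\NP PP N\PP (NP\(PP\NP))\N
CKY chart[0,4] = {NP}; S ∉ chart

NO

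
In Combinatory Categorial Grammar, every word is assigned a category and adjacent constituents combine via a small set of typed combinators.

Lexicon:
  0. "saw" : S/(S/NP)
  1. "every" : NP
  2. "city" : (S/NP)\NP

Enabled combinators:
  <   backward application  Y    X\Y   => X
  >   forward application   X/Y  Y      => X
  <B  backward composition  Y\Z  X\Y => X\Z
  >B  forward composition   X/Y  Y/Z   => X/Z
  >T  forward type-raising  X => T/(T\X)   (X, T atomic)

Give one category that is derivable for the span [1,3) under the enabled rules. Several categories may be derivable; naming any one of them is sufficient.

S/NP

[0,3] S   >
  [0,1] "saw" : S/(S/NP)
  [1,3] S/NP   <
    [1,2] "every" : NP
    [2,3] "city" : (S/NP)\NP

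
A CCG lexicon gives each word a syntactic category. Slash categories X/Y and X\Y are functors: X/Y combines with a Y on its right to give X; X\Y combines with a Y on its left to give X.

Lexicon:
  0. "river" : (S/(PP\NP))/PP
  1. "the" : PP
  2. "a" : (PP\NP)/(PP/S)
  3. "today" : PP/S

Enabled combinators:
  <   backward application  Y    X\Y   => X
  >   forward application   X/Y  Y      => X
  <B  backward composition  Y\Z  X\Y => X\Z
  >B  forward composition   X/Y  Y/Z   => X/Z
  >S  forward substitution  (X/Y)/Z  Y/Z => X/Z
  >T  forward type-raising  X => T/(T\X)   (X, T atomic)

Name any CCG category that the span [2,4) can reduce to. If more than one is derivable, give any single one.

[0,4] S   >
  [0,2] S/(PP\NP)   >
    [0,1] "river" : (S/(PP\NP))/PP
    [1,2] "the" : PP
  [2,4] PP\NP   >
    [2,3] "a" : (PP\NP)/(PP/S)
    [3,4] "today" : PP/S

PP\NP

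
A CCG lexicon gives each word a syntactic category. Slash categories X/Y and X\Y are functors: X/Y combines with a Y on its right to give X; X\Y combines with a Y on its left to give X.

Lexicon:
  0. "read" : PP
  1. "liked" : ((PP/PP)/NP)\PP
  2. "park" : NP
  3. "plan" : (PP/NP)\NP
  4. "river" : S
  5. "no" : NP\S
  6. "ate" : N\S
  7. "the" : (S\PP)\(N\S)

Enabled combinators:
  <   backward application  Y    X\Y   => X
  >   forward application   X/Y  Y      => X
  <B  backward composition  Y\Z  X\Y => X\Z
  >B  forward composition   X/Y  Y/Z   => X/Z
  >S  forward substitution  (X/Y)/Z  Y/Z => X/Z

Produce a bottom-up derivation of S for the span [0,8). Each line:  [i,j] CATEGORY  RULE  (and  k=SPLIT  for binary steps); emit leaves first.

[0,1] PP  lex  "read"
[1,2] ((PP/PP)/NP)\PP  lex  "liked"
[0,2] (PP/PP)/NP  <  k=1
[2,3] NP  lex  "park"
[3,4] (PP/NP)\NP  lex  "plan"
[2,4] PP/NP  <  k=3
[0,4] PP/NP  >S  k=2
[4,5] S  lex  "river"
[5,6] NP\S  lex  "no"
[4,6] NP  <  k=5
[0,6] PP  >  k=4
[6,7] N\S  lex  "ate"
[7,8] (S\PP)\(N\S)  lex  "the"
[6,8] S\PP  <  k=7
[0,8] S  <  k=6

[0,8] S   <
  [0,6] PP   >
    [0,4] PP/NP   >S
      [0,2] (PP/PP)/NP   <
        [0,1] "read" : PP
        [1,2] "liked" : ((PP/PP)/NP)\PP
      [2,4] PP/NP   <
        [2,3] "park" : NP
        [3,4] "plan" : (PP/NP)\NP
    [4,6] NP   <
      [4,5] "river" : S
      [5,6] "no" : NP\S
  [6,8] S\PP   <
    [6,7] "ate" : N\S
    [7,8] "the" : (S\PP)\(N\S)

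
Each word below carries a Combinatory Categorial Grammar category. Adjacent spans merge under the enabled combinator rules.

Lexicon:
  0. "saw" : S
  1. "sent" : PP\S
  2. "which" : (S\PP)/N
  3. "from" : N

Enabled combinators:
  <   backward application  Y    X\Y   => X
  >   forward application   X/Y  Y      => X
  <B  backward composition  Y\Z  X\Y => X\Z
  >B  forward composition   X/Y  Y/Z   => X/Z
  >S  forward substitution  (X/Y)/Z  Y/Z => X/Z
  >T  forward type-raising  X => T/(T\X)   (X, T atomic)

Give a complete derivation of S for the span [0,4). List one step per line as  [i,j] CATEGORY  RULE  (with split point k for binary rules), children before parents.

[0,4] S   <
  [0,2] PP   <
    [0,1] "saw" : S
    [1,2] "sent" : PP\S
  [2,4] S\PP   >
    [2,3] "which" : (S\PP)/N
    [3,4] "from" : N

[0,1] S  lex  "saw"
[1,2] PP\S  lex  "sent"
[0,2] PP  <  k=1
[2,3] (S\PP)/N  lex  "which"
[3,4] N  lex  "from"
[2,4] S\PP  >  k=3
[0,4] S  <  k=2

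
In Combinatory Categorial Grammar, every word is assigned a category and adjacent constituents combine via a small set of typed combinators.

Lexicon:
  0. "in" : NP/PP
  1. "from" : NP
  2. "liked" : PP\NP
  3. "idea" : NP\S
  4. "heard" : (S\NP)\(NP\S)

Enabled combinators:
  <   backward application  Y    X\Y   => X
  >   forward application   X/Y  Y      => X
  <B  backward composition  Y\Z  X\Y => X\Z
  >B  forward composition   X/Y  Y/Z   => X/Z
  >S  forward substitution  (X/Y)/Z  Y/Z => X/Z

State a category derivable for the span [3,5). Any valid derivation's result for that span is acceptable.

[0,5] S   <
  [0,3] NP   >
    [0,1] "in" : NP/PP
    [1,3] PP   <
      [1,2] "from" : NP
      [2,3] "liked" : PP\NP
  [3,5] S\NP   <
    [3,4] "idea" : NP\S
    [4,5] "heard" : (S\NP)\(NP\S)

S\NP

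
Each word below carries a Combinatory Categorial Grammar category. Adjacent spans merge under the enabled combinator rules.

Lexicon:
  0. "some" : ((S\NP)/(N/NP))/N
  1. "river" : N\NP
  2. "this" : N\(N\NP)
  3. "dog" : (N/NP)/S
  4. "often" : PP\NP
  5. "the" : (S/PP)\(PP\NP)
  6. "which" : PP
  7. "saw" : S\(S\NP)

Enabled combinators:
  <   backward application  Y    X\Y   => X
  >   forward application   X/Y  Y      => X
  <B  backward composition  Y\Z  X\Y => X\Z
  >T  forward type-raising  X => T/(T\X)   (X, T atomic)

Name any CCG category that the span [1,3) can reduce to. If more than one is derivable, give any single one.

[0,8] S   <
  [0,7] S\NP   >
    [0,3] (S\NP)/(N/NP)   >
      [0,1] "some" : ((S\NP)/(N/NP))/N
      [1,3] N   <
        [1,2] "river" : N\NP
        [2,3] "this" : N\(N\NP)
    [3,7] N/NP   >
      [3,4] "dog" : (N/NP)/S
      [4,7] S   >
        [4,6] S/PP   <
          [4,5] "often" : PP\NP
          [5,6] "the" : (S/PP)\(PP\NP)
        [6,7] "which" : PP
  [7,8] "saw" : S\(S\NP)

N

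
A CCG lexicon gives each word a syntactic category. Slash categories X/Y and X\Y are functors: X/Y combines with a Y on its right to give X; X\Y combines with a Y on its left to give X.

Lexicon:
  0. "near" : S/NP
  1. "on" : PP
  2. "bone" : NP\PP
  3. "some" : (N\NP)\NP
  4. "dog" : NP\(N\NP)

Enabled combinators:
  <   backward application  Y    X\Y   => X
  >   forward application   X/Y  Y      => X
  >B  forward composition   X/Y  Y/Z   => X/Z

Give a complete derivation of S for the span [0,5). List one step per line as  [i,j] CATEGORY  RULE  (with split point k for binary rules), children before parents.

[0,1] S/NP  lex  "near"
[1,2] PP  lex  "on"
[2,3] NP\PP  lex  "bone"
[1,3] NP  <  k=2
[3,4] (N\NP)\NP  lex  "some"
[1,4] N\NP  <  k=3
[4,5] NP\(N\NP)  lex  "dog"
[1,5] NP  <  k=4
[0,5] S  >  k=1

[0,5] S   >
  [0,1] "near" : S/NP
  [1,5] NP   <
    [1,4] N\NP   <
      [1,3] NP   <
        [1,2] "on" : PP
        [2,3] "bone" : NP\PP
      [3,4] "some" : (N\NP)\NP
    [4,5] "dog" : NP\(N\NP)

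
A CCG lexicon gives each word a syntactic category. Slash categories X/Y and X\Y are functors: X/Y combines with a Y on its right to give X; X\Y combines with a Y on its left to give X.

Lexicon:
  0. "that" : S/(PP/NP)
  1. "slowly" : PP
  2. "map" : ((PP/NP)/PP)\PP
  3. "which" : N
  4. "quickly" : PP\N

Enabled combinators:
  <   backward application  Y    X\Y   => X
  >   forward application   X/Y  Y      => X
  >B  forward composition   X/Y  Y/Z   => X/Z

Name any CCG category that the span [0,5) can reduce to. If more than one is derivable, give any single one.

[0,5] S   >
  [0,1] "that" : S/(PP/NP)
  [1,5] PP/NP   >
    [1,3] (PP/NP)/PP   <
      [1,2] "slowly" : PP
      [2,3] "map" : ((PP/NP)/PP)\PP
    [3,5] PP   <
      [3,4] "which" : N
      [4,5] "quickly" : PP\N

S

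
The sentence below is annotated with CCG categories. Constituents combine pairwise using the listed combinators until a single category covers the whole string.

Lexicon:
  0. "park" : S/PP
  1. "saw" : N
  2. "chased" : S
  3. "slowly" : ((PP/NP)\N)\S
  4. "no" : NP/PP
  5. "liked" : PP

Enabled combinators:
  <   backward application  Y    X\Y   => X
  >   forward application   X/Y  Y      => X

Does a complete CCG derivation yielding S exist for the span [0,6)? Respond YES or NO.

[0,6] S   >
  [0,1] "park" : S/PP
  [1,6] PP   >
    [1,4] PP/NP   <
      [1,2] "saw" : N
      [2,4] (PP/NP)\N   <
        [2,3] "chased" : S
        [3,4] "slowly" : ((PP/NP)\N)\S
    [4,6] NP   >
      [4,5] "no" : NP/PP
      [5,6] "liked" : PP

YES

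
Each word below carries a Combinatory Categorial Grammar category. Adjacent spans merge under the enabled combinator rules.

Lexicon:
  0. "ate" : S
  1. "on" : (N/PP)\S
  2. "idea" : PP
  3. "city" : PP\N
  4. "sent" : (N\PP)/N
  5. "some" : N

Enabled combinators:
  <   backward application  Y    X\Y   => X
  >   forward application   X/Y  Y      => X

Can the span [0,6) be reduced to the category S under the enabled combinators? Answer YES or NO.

NO

S (N/PP)\S PP PP\N (N\PP)/N N
CKY chart[0,6] = {N}; S ∉ chart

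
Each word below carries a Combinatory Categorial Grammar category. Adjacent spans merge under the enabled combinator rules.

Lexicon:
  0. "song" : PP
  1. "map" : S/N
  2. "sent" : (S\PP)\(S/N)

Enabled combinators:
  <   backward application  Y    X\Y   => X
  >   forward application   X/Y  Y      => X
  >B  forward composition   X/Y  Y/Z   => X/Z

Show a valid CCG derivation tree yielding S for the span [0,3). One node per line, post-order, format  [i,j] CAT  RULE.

[0,1] PP  lex  "song"
[1,2] S/N  lex  "map"
[2,3] (S\PP)\(S/N)  lex  "sent"
[1,3] S\PP  <  k=2
[0,3] S  <  k=1

[0,3] S   <
  [0,1] "song" : PP
  [1,3] S\PP   <
    [1,2] "map" : S/N
    [2,3] "sent" : (S\PP)\(S/N)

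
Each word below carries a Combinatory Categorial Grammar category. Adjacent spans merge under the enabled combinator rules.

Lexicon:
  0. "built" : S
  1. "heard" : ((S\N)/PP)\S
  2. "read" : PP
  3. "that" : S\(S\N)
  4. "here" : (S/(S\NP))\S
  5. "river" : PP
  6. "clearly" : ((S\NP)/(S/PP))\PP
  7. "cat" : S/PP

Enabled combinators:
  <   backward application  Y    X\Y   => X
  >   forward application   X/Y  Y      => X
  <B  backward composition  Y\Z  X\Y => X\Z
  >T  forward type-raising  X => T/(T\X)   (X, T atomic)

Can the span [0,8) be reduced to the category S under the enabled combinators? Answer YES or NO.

[0,8] S   >
  [0,5] S/(S\NP)   <
    [0,4] S   <
      [0,3] S\N   >
        [0,2] (S\N)/PP   <
          [0,1] "built" : S
          [1,2] "heard" : ((S\N)/PP)\S
        [2,3] "read" : PP
      [3,4] "that" : S\(S\N)
    [4,5] "here" : (S/(S\NP))\S
  [5,8] S\NP   >
    [5,7] (S\NP)/(S/PP)   <
      [5,6] "river" : PP
      [6,7] "clearly" : ((S\NP)/(S/PP))\PP
    [7,8] "cat" : S/PP

YES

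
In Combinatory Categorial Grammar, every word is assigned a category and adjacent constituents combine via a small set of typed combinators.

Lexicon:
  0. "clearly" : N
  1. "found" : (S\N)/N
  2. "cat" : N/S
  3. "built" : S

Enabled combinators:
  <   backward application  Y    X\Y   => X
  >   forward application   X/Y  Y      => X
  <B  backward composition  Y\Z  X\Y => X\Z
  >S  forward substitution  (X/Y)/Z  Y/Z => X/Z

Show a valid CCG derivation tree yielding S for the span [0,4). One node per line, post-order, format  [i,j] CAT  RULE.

[0,4] S   <
  [0,1] "clearly" : N
  [1,4] S\N   >
    [1,2] "found" : (S\N)/N
    [2,4] N   >
      [2,3] "cat" : N/S
      [3,4] "built" : S

[0,1] N  lex  "clearly"
[1,2] (S\N)/N  lex  "found"
[2,3] N/S  lex  "cat"
[3,4] S  lex  "built"
[2,4] N  >  k=3
[1,4] S\N  >  k=2
[0,4] S  <  k=1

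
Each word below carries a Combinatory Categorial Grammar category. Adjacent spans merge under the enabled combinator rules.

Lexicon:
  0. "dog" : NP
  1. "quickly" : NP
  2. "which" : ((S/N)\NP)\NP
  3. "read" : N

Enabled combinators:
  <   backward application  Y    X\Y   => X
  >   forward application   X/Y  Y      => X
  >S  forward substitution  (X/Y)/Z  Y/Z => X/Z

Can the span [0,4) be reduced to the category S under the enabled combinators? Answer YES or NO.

YES

[0,4] S   >
  [0,3] S/N   <
    [0,1] "dog" : NP
    [1,3] (S/N)\NP   <
      [1,2] "quickly" : NP
      [2,3] "which" : ((S/N)\NP)\NP
  [3,4] "read" : N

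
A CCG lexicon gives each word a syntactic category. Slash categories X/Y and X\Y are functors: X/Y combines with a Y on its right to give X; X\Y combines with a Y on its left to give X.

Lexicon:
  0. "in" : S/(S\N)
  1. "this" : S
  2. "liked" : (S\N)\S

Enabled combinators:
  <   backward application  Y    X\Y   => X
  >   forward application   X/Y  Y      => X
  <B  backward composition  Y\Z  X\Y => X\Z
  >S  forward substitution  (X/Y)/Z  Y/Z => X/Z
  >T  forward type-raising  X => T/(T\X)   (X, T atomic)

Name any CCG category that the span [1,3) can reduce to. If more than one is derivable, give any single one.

S\N

[0,3] S   >
  [0,1] "in" : S/(S\N)
  [1,3] S\N   <
    [1,2] "this" : S
    [2,3] "liked" : (S\N)\S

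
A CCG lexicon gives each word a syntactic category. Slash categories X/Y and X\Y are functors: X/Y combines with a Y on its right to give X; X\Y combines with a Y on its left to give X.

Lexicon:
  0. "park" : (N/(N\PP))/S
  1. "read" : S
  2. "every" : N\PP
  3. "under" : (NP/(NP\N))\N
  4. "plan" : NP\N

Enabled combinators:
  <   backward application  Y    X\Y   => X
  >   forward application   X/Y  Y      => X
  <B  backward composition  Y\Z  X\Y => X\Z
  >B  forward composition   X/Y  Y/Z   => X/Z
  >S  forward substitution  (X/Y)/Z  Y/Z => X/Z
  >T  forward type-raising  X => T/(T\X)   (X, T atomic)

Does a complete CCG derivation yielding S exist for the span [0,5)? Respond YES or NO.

NO

(N/(N\PP))/S S N\PP (NP/(NP\N))\N NP\N
CKY chart[0,5] = {N/(N\NP), NP, NP/(NP\NP), PP/(PP\NP), S/(S\NP)}; S ∉ chart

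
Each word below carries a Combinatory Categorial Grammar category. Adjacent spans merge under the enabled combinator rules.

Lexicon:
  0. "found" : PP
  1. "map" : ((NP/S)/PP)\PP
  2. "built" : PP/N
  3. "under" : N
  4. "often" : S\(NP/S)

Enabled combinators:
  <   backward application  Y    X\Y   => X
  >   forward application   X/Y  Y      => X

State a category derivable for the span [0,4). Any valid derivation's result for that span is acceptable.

[0,5] S   <
  [0,4] NP/S   >
    [0,2] (NP/S)/PP   <
      [0,1] "found" : PP
      [1,2] "map" : ((NP/S)/PP)\PP
    [2,4] PP   >
      [2,3] "built" : PP/N
      [3,4] "under" : N
  [4,5] "often" : S\(NP/S)

NP/S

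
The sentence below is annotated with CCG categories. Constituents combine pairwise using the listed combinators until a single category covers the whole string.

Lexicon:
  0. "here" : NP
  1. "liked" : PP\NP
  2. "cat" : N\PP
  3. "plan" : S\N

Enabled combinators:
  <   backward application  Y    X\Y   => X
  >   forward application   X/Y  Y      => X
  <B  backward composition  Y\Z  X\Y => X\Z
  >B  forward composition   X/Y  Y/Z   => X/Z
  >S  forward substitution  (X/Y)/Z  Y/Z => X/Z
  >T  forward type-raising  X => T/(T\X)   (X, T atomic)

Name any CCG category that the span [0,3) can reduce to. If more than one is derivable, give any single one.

[0,4] S   <
  [0,3] N   <
    [0,2] PP   <
      [0,1] "here" : NP
      [1,2] "liked" : PP\NP
    [2,3] "cat" : N\PP
  [3,4] "plan" : S\N

N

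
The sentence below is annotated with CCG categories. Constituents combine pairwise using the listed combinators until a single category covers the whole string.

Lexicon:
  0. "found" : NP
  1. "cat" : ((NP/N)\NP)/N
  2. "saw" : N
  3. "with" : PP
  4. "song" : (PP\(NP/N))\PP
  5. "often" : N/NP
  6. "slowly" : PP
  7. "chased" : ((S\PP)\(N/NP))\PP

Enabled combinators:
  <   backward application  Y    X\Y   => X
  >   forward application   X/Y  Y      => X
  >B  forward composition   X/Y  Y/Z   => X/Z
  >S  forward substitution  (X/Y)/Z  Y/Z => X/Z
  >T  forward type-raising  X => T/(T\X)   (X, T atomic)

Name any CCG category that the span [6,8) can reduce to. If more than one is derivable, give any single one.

(S\PP)\(N/NP)

[0,8] S   <
  [0,5] PP   <
    [0,3] NP/N   <
      [0,1] "found" : NP
      [1,3] (NP/N)\NP   >
        [1,2] "cat" : ((NP/N)\NP)/N
        [2,3] "saw" : N
    [3,5] PP\(NP/N)   <
      [3,4] "with" : PP
      [4,5] "song" : (PP\(NP/N))\PP
  [5,8] S\PP   <
    [5,6] "often" : N/NP
    [6,8] (S\PP)\(N/NP)   <
      [6,7] "slowly" : PP
      [7,8] "chased" : ((S\PP)\(N/NP))\PP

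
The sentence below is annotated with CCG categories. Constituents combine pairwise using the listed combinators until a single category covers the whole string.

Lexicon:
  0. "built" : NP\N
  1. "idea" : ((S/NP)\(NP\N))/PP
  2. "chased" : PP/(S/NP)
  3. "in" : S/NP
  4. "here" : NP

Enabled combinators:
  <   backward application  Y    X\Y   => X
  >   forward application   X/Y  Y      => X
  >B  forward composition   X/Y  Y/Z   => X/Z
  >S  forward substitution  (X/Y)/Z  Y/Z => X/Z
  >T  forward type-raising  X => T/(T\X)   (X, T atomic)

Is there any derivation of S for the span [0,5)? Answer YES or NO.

[0,5] S   >
  [0,4] S/NP   <
    [0,1] "built" : NP\N
    [1,4] (S/NP)\(NP\N)   >
      [1,2] "idea" : ((S/NP)\(NP\N))/PP
      [2,4] PP   >
        [2,3] "chased" : PP/(S/NP)
        [3,4] "in" : S/NP
  [4,5] "here" : NP

YES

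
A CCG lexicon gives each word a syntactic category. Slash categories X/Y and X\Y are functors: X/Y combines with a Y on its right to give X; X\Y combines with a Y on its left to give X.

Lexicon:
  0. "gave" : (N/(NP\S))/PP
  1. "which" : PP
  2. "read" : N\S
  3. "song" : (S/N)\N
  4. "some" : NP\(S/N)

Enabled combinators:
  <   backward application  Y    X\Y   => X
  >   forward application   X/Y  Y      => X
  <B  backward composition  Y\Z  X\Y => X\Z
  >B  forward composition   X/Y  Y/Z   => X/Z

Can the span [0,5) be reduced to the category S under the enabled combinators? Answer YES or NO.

NO

(N/(NP\S))/PP PP N\S (S/N)\N NP\(S/N)
CKY chart[0,5] = {N}; S ∉ chart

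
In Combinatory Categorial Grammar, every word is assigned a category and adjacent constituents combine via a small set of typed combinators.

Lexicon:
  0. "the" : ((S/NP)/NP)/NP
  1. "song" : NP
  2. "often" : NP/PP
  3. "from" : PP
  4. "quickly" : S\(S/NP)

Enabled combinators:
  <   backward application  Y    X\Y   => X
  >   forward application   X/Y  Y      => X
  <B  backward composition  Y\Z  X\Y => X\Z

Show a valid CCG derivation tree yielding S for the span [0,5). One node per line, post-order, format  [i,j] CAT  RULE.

[0,5] S   <
  [0,4] S/NP   >
    [0,2] (S/NP)/NP   >
      [0,1] "the" : ((S/NP)/NP)/NP
      [1,2] "song" : NP
    [2,4] NP   >
      [2,3] "often" : NP/PP
      [3,4] "from" : PP
  [4,5] "quickly" : S\(S/NP)

[0,1] ((S/NP)/NP)/NP  lex  "the"
[1,2] NP  lex  "song"
[0,2] (S/NP)/NP  >  k=1
[2,3] NP/PP  lex  "often"
[3,4] PP  lex  "from"
[2,4] NP  >  k=3
[0,4] S/NP  >  k=2
[4,5] S\(S/NP)  lex  "quickly"
[0,5] S  <  k=4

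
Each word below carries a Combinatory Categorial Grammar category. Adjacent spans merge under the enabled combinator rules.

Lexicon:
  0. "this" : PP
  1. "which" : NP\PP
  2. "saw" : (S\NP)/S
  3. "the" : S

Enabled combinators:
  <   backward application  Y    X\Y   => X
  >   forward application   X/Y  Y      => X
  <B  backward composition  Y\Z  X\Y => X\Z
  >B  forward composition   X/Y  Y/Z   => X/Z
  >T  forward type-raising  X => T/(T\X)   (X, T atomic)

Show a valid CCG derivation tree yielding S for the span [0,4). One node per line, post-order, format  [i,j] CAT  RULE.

[0,4] S   <
  [0,2] NP   <
    [0,1] "this" : PP
    [1,2] "which" : NP\PP
  [2,4] S\NP   >
    [2,3] "saw" : (S\NP)/S
    [3,4] "the" : S

[0,1] PP  lex  "this"
[1,2] NP\PP  lex  "which"
[0,2] NP  <  k=1
[2,3] (S\NP)/S  lex  "saw"
[3,4] S  lex  "the"
[2,4] S\NP  >  k=3
[0,4] S  <  k=2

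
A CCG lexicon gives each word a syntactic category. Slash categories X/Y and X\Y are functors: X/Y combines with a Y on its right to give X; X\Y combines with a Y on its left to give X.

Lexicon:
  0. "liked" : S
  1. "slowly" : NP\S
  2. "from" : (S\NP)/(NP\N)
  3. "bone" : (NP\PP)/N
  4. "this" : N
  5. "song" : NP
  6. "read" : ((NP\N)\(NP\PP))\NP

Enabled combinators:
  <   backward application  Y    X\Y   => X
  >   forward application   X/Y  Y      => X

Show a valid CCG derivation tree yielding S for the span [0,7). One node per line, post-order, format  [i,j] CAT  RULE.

[0,1] S  lex  "liked"
[1,2] NP\S  lex  "slowly"
[0,2] NP  <  k=1
[2,3] (S\NP)/(NP\N)  lex  "from"
[3,4] (NP\PP)/N  lex  "bone"
[4,5] N  lex  "this"
[3,5] NP\PP  >  k=4
[5,6] NP  lex  "song"
[6,7] ((NP\N)\(NP\PP))\NP  lex  "read"
[5,7] (NP\N)\(NP\PP)  <  k=6
[3,7] NP\N  <  k=5
[2,7] S\NP  >  k=3
[0,7] S  <  k=2

[0,7] S   <
  [0,2] NP   <
    [0,1] "liked" : S
    [1,2] "slowly" : NP\S
  [2,7] S\NP   >
    [2,3] "from" : (S\NP)/(NP\N)
    [3,7] NP\N   <
      [3,5] NP\PP   >
        [3,4] "bone" : (NP\PP)/N
        [4,5] "this" : N
      [5,7] (NP\N)\(NP\PP)   <
        [5,6] "song" : NP
        [6,7] "read" : ((NP\N)\(NP\PP))\NP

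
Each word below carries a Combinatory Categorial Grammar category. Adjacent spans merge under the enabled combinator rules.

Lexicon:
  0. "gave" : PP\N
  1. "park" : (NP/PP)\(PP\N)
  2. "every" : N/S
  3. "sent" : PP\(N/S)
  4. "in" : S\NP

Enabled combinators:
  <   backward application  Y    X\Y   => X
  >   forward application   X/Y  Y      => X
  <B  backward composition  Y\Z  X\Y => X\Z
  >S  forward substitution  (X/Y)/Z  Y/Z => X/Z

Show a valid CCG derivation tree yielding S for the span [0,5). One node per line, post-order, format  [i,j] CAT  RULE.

[0,1] PP\N  lex  "gave"
[1,2] (NP/PP)\(PP\N)  lex  "park"
[0,2] NP/PP  <  k=1
[2,3] N/S  lex  "every"
[3,4] PP\(N/S)  lex  "sent"
[2,4] PP  <  k=3
[0,4] NP  >  k=2
[4,5] S\NP  lex  "in"
[0,5] S  <  k=4

[0,5] S   <
  [0,4] NP   >
    [0,2] NP/PP   <
      [0,1] "gave" : PP\N
      [1,2] "park" : (NP/PP)\(PP\N)
    [2,4] PP   <
      [2,3] "every" : N/S
      [3,4] "sent" : PP\(N/S)
  [4,5] "in" : S\NP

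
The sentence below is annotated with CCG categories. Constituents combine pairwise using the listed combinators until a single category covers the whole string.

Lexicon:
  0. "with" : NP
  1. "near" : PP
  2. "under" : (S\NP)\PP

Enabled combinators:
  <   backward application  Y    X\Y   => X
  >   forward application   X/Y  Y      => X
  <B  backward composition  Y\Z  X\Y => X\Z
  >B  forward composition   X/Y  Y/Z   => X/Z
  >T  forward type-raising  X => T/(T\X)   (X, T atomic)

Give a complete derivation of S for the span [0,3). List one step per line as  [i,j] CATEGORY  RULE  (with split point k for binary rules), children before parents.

[0,3] S   >
  [0,1] S/(S\NP)   >T
    [0,1] "with" : NP
  [1,3] S\NP   <
    [1,2] "near" : PP
    [2,3] "under" : (S\NP)\PP

[0,1] NP  lex  "with"
[0,1] S/(S\NP)  >T
[1,2] PP  lex  "near"
[2,3] (S\NP)\PP  lex  "under"
[1,3] S\NP  <  k=2
[0,3] S  >  k=1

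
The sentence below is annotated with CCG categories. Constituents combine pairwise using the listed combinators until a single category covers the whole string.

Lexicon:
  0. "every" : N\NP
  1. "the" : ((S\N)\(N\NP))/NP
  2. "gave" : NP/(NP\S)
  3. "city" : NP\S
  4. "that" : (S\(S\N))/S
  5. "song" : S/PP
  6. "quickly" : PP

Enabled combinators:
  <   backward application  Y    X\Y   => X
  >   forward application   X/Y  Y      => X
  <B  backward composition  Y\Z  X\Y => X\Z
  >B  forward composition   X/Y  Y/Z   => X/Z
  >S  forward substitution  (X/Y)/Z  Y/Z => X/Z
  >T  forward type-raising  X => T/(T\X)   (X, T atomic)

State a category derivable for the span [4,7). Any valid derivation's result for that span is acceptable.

[0,7] S   <
  [0,4] S\N   <
    [0,1] "every" : N\NP
    [1,4] (S\N)\(N\NP)   >
      [1,2] "the" : ((S\N)\(N\NP))/NP
      [2,4] NP   >
        [2,3] "gave" : NP/(NP\S)
        [3,4] "city" : NP\S
  [4,7] S\(S\N)   >
    [4,5] "that" : (S\(S\N))/S
    [5,7] S   >
      [5,6] "song" : S/PP
      [6,7] "quickly" : PP

S\(S\N)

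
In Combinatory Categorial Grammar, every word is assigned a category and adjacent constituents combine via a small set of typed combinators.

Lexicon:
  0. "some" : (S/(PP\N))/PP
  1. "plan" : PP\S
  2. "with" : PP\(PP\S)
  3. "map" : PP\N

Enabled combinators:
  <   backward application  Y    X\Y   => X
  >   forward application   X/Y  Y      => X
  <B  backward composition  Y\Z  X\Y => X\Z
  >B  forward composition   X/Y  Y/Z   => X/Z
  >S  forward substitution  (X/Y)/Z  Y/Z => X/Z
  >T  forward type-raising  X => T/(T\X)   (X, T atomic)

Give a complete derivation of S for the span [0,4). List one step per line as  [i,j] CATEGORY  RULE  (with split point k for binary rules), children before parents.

[0,1] (S/(PP\N))/PP  lex  "some"
[1,2] PP\S  lex  "plan"
[2,3] PP\(PP\S)  lex  "with"
[1,3] PP  <  k=2
[0,3] S/(PP\N)  >  k=1
[3,4] PP\N  lex  "map"
[0,4] S  >  k=3

[0,4] S   >
  [0,3] S/(PP\N)   >
    [0,1] "some" : (S/(PP\N))/PP
    [1,3] PP   <
      [1,2] "plan" : PP\S
      [2,3] "with" : PP\(PP\S)
  [3,4] "map" : PP\N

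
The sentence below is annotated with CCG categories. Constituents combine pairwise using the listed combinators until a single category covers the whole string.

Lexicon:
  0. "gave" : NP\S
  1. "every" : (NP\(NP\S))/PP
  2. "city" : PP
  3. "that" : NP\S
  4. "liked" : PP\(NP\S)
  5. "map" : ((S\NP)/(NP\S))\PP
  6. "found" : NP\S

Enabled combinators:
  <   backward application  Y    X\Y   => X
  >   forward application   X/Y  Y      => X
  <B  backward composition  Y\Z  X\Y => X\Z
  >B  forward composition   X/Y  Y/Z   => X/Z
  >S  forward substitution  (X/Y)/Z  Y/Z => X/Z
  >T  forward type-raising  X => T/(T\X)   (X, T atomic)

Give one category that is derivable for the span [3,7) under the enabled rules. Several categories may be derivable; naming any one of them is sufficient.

[0,7] S   <
  [0,3] NP   <
    [0,1] "gave" : NP\S
    [1,3] NP\(NP\S)   >
      [1,2] "every" : (NP\(NP\S))/PP
      [2,3] "city" : PP
  [3,7] S\NP   >
    [3,6] (S\NP)/(NP\S)   <
      [3,5] PP   <
        [3,4] "that" : NP\S
        [4,5] "liked" : PP\(NP\S)
      [5,6] "map" : ((S\NP)/(NP\S))\PP
    [6,7] "found" : NP\S

S\NP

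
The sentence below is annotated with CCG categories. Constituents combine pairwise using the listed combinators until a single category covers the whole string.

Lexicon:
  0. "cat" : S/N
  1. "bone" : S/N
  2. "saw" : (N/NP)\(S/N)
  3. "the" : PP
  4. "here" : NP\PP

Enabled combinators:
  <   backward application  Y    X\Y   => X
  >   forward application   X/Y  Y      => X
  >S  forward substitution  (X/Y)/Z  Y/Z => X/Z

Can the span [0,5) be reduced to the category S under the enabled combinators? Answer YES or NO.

[0,5] S   >
  [0,1] "cat" : S/N
  [1,5] N   >
    [1,3] N/NP   <
      [1,2] "bone" : S/N
      [2,3] "saw" : (N/NP)\(S/N)
    [3,5] NP   <
      [3,4] "the" : PP
      [4,5] "here" : NP\PP

YES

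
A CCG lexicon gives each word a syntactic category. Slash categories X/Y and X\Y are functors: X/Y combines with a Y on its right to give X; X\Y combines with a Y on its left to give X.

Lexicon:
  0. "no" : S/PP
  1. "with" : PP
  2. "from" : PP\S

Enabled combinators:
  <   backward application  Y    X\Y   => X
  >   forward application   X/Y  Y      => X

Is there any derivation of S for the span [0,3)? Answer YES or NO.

NO

S/PP PP PP\S
CKY chart[0,3] = {PP}; S ∉ chart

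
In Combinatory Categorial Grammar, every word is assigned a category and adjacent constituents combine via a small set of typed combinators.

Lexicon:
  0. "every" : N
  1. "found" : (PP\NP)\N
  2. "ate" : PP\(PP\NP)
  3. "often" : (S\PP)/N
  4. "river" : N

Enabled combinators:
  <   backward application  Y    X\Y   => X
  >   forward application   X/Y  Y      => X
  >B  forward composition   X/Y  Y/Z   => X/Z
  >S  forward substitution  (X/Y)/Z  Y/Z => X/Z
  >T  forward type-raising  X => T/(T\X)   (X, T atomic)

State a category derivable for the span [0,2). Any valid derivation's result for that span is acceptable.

[0,5] S   <
  [0,3] PP   <
    [0,2] PP\NP   <
      [0,1] "every" : N
      [1,2] "found" : (PP\NP)\N
    [2,3] "ate" : PP\(PP\NP)
  [3,5] S\PP   >
    [3,4] "often" : (S\PP)/N
    [4,5] "river" : N

PP\NP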